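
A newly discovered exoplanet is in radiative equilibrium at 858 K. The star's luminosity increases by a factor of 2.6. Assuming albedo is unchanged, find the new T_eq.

T_eq ∝ L^(1/4) · d^(−1/2).
T′ = 858 × 2.6^(1/4) = 1090 K.

T_eq ≈ 1090 K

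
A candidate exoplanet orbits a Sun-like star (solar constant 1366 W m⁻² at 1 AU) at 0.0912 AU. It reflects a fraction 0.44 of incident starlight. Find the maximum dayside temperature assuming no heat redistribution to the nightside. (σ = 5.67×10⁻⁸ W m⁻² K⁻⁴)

Flux at 0.0912 AU: S = 1366/0.0912² = 1.64×10⁵ W m⁻².
With no redistribution each surface element balances locally: S(1−A) = σT⁴.
T = [1.64×10⁵ × 0.56 / 5.67×10⁻⁸]^(1/4) = (1.62×10¹²)^(1/4) = 1130 K.

T_ss ≈ 1130 K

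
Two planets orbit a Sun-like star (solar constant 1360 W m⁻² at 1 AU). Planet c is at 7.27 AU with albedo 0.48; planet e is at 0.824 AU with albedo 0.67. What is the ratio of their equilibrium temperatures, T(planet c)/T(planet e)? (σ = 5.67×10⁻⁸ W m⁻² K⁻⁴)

T_eq = [S₀(1−A)/(4σd²)]^(1/4), so T ∝ (1−A)^(1/4) / √d.
T₁ = [1360×0.52/(4×5.67×10⁻⁸×7.27²)]^(1/4) = 87.64 K.
T₂ = [1360×0.33/(4×5.67×10⁻⁸×0.824²)]^(1/4) = 232.35 K.

T₁/T₂ ≈ 0.377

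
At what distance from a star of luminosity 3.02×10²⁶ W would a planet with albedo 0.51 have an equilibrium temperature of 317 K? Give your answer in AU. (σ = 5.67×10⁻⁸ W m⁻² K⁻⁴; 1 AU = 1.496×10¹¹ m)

d ≈ 0.479 AU

From T_eq⁴ = L(1−A)/(16πσd²): d = √[L(1−A)/(16πσT_eq⁴)].
d = √[3.02×10²⁶ × 0.49 / (16π × 5.67×10⁻⁸ × (317)⁴)] = 7.17×10¹⁰ m = 0.479 AU.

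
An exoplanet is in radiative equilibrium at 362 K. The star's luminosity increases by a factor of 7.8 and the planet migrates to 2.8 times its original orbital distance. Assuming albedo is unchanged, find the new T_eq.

T_eq ≈ 362 K

T_eq ∝ L^(1/4) · d^(−1/2).
T′ = 362 × 7.8^(1/4) / 2.8^(1/2) = 362 K.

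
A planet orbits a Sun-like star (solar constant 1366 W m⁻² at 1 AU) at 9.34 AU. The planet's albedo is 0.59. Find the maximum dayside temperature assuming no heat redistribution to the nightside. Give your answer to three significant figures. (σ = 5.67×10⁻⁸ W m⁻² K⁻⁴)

T_ss ≈ 103 K

Flux at 9.34 AU: S = 1366/9.34² = 15.7 W m⁻².
With no redistribution each surface element balances locally: S(1−A) = σT⁴.
T = [15.7 × 0.41 / 5.67×10⁻⁸]^(1/4) = (1.13×10⁸)^(1/4) = 103 K.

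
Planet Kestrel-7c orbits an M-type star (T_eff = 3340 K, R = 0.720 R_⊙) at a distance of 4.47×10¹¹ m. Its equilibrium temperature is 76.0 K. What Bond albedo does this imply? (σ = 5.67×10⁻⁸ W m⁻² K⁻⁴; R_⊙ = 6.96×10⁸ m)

R_⋆ = 0.720 × 6.96×10⁸ = 5.01×10⁸ m.
L = 4πR_⋆²σT_⋆⁴ = 4π(5.01×10⁸)² × 5.67×10⁻⁸ × (3340)⁴ = 2.23×10²⁵ W.
S = L/(4πd²) = 8.87 W m⁻².
From T_eq⁴ = S(1−A)/(4σ): 1−A = 4σT_eq⁴/S.
1−A = 4 × 5.67×10⁻⁸ × (76.0)⁴ / 8.87 = 0.853.

A ≈ 0.15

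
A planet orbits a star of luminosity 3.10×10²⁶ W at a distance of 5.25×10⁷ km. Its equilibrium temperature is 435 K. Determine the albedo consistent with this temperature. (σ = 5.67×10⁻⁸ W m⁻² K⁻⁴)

A ≈ 0.09

d = 5.25×10⁷ km = 5.25×10¹⁰ m.
Flux: S = L/(4πd²) = 3.10×10²⁶/(4π×(5.25×10¹⁰)²) = 8950 W m⁻².
From T_eq⁴ = S(1−A)/(4σ): 1−A = 4σT_eq⁴/S.
1−A = 4 × 5.67×10⁻⁸ × (435)⁴ / 8950 = 0.907.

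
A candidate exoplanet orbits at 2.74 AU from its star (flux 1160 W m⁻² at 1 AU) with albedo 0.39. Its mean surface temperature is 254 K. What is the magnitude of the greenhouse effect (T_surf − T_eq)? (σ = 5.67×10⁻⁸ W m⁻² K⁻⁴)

ΔT ≈ 111.2 K

S = 1160/2.74² = 154.5 W m⁻².
T_eq = [S(1−A)/(4σ)]^(1/4) = [154.5×0.61/(4×5.67×10⁻⁸)]^(1/4) = 142.8 K.
ΔT = T_surf − T_eq = 254 − 142.8.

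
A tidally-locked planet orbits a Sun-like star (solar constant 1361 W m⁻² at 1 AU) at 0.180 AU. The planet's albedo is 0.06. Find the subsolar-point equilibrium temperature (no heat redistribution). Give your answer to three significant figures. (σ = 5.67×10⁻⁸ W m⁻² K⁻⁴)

Flux at 0.180 AU: S = 1361/0.180² = 4.20×10⁴ W m⁻².
At the subsolar point the surface absorbs S(1−A) and emits σT⁴ per unit area — no factor of 4, since only the local patch is in balance.
T = [4.20×10⁴ × 0.94 / 5.67×10⁻⁸]^(1/4) = (6.96×10¹¹)^(1/4) = 914 K.

T_ss ≈ 914 K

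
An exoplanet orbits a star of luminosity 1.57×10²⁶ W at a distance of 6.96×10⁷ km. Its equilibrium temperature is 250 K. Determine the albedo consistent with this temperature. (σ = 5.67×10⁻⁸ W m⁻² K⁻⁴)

d = 6.96×10⁷ km = 6.96×10¹⁰ m.
Flux: S = L/(4πd²) = 1.57×10²⁶/(4π×(6.96×10¹⁰)²) = 2580 W m⁻².
From T_eq⁴ = S(1−A)/(4σ): 1−A = 4σT_eq⁴/S.
1−A = 4 × 5.67×10⁻⁸ × (250)⁴ / 2580 = 0.344.

A ≈ 0.66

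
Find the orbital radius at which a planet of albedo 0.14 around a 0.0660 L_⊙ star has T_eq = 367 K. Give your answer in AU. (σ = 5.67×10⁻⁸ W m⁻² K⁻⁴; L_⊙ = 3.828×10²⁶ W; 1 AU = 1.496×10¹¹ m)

d ≈ 0.137 AU

L = 0.0660 × 3.828×10²⁶ = 2.53×10²⁵ W.
From T_eq⁴ = L(1−A)/(16πσd²): d = √[L(1−A)/(16πσT_eq⁴)].
d = √[2.53×10²⁵ × 0.86 / (16π × 5.67×10⁻⁸ × (367)⁴)] = 2.05×10¹⁰ m = 0.137 AU.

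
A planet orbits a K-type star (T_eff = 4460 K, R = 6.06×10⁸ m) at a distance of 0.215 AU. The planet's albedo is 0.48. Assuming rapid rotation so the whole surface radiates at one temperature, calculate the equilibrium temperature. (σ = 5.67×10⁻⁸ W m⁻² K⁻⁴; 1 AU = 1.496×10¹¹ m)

T_eq ≈ 368 K

d = 0.215 AU = 3.22×10¹⁰ m.
L = 4πR_⋆²σT_⋆⁴ = 4π(6.06×10⁸)² × 5.67×10⁻⁸ × (4460)⁴ = 1.04×10²⁶ W.
S = L/(4πd²) = 7960 W m⁻².
Energy balance: absorbed = emitted ⇒ πR²·S(1−A) = 4πR²·σT_eq⁴, so T_eq⁴ = S(1−A)/(4σ).
T_eq = [7960 × 0.52 / (4 × 5.67×10⁻⁸)]^(1/4) = (1.83×10¹⁰)^(1/4) = 368 K.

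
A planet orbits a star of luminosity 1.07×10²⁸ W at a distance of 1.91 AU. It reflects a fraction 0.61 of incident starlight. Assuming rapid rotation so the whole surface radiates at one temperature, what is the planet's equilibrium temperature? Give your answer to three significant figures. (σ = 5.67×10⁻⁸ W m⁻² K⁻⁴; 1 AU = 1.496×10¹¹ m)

d = 1.91 AU = 2.86×10¹¹ m.
Flux: S = L/(4πd²) = 1.07×10²⁸/(4π×(2.86×10¹¹)²) = 1.04×10⁴ W m⁻².
Energy balance: absorbed = emitted ⇒ πR²·S(1−A) = 4πR²·σT_eq⁴, so T_eq⁴ = S(1−A)/(4σ).
T_eq = [1.04×10⁴ × 0.39 / (4 × 5.67×10⁻⁸)]^(1/4) = (1.79×10¹⁰)^(1/4) = 366 K.

T_eq ≈ 366 K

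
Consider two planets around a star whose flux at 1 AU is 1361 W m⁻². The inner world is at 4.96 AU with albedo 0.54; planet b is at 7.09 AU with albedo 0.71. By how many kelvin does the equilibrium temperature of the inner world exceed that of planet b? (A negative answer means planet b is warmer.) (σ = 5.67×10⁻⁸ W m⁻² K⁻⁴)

ΔT ≈ 26.2 K

T_eq = [S₀(1−A)/(4σd²)]^(1/4), so T ∝ (1−A)^(1/4) / √d.
T₁ = [1361×0.46/(4×5.67×10⁻⁸×4.96²)]^(1/4) = 102.92 K.
T₂ = [1361×0.29/(4×5.67×10⁻⁸×7.09²)]^(1/4) = 76.71 K.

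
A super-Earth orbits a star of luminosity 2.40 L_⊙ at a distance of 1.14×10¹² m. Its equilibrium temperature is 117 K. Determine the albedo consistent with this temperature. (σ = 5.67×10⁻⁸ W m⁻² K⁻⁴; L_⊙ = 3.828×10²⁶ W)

A ≈ 0.24

L = 2.40 × 3.828×10²⁶ = 9.19×10²⁶ W.
Flux: S = L/(4πd²) = 9.19×10²⁶/(4π×(1.14×10¹²)²) = 56.3 W m⁻².
From T_eq⁴ = S(1−A)/(4σ): 1−A = 4σT_eq⁴/S.
1−A = 4 × 5.67×10⁻⁸ × (117)⁴ / 56.3 = 0.755.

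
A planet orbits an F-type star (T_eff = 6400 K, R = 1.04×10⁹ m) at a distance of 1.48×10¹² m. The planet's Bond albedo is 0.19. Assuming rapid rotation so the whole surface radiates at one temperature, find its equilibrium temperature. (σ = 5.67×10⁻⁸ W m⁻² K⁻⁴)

T_eq ≈ 114 K

L = 4πR_⋆²σT_⋆⁴ = 4π(1.04×10⁹)² × 5.67×10⁻⁸ × (6400)⁴ = 1.29×10²⁷ W.
S = L/(4πd²) = 47.0 W m⁻².
Energy balance: absorbed = emitted ⇒ πR²·S(1−A) = 4πR²·σT_eq⁴, so T_eq⁴ = S(1−A)/(4σ).
T_eq = [47.0 × 0.81 / (4 × 5.67×10⁻⁸)]^(1/4) = (1.68×10⁸)^(1/4) = 114 K.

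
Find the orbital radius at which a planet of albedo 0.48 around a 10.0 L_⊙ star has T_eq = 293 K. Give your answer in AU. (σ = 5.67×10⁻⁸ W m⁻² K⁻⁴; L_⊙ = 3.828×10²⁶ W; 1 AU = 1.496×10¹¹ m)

L = 10.0 × 3.828×10²⁶ = 3.83×10²⁷ W.
From T_eq⁴ = L(1−A)/(16πσd²): d = √[L(1−A)/(16πσT_eq⁴)].
d = √[3.83×10²⁷ × 0.52 / (16π × 5.67×10⁻⁸ × (293)⁴)] = 3.08×10¹¹ m = 2.06 AU.

d ≈ 2.06 AU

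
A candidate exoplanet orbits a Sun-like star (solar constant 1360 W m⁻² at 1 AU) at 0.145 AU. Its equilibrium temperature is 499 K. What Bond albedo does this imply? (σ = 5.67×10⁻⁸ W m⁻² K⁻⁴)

A ≈ 0.78

Flux at 0.145 AU: S = 1360/0.145² = 6.47×10⁴ W m⁻².
From T_eq⁴ = S(1−A)/(4σ): 1−A = 4σT_eq⁴/S.
1−A = 4 × 5.67×10⁻⁸ × (499)⁴ / 6.47×10⁴ = 0.217.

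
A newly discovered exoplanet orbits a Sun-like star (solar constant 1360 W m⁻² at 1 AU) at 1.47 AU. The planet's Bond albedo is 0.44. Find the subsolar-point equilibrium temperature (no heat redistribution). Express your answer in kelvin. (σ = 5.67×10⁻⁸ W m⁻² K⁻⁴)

T_ss ≈ 281 K

Flux at 1.47 AU: S = 1360/1.47² = 629 W m⁻².
At the subsolar point the surface absorbs S(1−A) and emits σT⁴ per unit area — no factor of 4, since only the local patch is in balance.
T = [629 × 0.56 / 5.67×10⁻⁸]^(1/4) = (6.22×10⁹)^(1/4) = 281 K.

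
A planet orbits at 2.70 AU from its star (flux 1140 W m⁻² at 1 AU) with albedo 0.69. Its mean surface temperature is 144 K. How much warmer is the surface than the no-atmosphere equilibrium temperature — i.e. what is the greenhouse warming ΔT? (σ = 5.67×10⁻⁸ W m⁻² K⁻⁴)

ΔT ≈ 23.1 K

S = 1140/2.70² = 156.4 W m⁻².
T_eq = [S(1−A)/(4σ)]^(1/4) = [156.4×0.31/(4×5.67×10⁻⁸)]^(1/4) = 120.9 K.
ΔT = T_surf − T_eq = 144 − 120.9.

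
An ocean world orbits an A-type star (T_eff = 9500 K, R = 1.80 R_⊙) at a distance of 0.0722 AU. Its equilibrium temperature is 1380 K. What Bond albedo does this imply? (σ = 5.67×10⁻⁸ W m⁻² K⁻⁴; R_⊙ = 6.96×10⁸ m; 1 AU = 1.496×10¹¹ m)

R_⋆ = 1.80 × 6.96×10⁸ = 1.25×10⁹ m.
d = 0.0722 AU = 1.08×10¹⁰ m.
L = 4πR_⋆²σT_⋆⁴ = 4π(1.25×10⁹)² × 5.67×10⁻⁸ × (9500)⁴ = 9.11×10²⁷ W.
S = L/(4πd²) = 6.21×10⁶ W m⁻².
From T_eq⁴ = S(1−A)/(4σ): 1−A = 4σT_eq⁴/S.
1−A = 4 × 5.67×10⁻⁸ × (1380)⁴ / 6.21×10⁶ = 0.132.

A ≈ 0.87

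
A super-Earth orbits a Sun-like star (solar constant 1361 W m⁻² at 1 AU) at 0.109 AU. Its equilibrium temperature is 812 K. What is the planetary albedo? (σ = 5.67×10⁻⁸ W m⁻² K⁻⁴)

Flux at 0.109 AU: S = 1361/0.109² = 1.15×10⁵ W m⁻².
From T_eq⁴ = S(1−A)/(4σ): 1−A = 4σT_eq⁴/S.
1−A = 4 × 5.67×10⁻⁸ × (812)⁴ / 1.15×10⁵ = 0.861.

A ≈ 0.14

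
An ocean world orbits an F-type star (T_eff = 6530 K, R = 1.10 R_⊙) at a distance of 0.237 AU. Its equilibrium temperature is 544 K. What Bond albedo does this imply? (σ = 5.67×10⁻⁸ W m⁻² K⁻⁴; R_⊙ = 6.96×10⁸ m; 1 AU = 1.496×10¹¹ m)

A ≈ 0.59

R_⋆ = 1.10 × 6.96×10⁸ = 7.66×10⁸ m.
d = 0.237 AU = 3.55×10¹⁰ m.
L = 4πR_⋆²σT_⋆⁴ = 4π(7.66×10⁸)² × 5.67×10⁻⁸ × (6530)⁴ = 7.59×10²⁶ W.
S = L/(4πd²) = 4.81×10⁴ W m⁻².
From T_eq⁴ = S(1−A)/(4σ): 1−A = 4σT_eq⁴/S.
1−A = 4 × 5.67×10⁻⁸ × (544)⁴ / 4.81×10⁴ = 0.413.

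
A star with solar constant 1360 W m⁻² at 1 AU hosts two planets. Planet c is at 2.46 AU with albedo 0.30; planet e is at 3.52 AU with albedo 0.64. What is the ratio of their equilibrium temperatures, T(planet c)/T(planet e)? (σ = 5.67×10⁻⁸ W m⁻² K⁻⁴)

T_eq = [S₀(1−A)/(4σd²)]^(1/4), so T ∝ (1−A)^(1/4) / √d.
T₁ = [1360×0.70/(4×5.67×10⁻⁸×2.46²)]^(1/4) = 162.29 K.
T₂ = [1360×0.36/(4×5.67×10⁻⁸×3.52²)]^(1/4) = 114.89 K.

T₁/T₂ ≈ 1.413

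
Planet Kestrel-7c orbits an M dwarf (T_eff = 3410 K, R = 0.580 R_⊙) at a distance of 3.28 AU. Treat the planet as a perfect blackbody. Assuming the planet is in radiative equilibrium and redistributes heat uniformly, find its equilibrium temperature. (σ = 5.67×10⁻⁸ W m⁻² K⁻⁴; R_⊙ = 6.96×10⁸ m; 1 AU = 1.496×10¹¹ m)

T_eq ≈ 69.2 K

R_⋆ = 0.580 × 6.96×10⁸ = 4.04×10⁸ m.
d = 3.28 AU = 4.91×10¹¹ m.
L = 4πR_⋆²σT_⋆⁴ = 4π(4.04×10⁸)² × 5.67×10⁻⁸ × (3410)⁴ = 1.57×10²⁵ W.
S = L/(4πd²) = 5.19 W m⁻².
Energy balance: absorbed = emitted ⇒ πR²·S(1−A) = 4πR²·σT_eq⁴, so T_eq⁴ = S(1−A)/(4σ).
T_eq = [5.19 × 1.00 / (4 × 5.67×10⁻⁸)]^(1/4) = (2.29×10⁷)^(1/4) = 69.2 K.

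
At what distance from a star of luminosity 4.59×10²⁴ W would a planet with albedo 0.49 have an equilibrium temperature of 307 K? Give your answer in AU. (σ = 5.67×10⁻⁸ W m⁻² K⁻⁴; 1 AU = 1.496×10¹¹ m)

From T_eq⁴ = L(1−A)/(16πσd²): d = √[L(1−A)/(16πσT_eq⁴)].
d = √[4.59×10²⁴ × 0.51 / (16π × 5.67×10⁻⁸ × (307)⁴)] = 9.62×10⁹ m = 0.0643 AU.

d ≈ 0.0643 AU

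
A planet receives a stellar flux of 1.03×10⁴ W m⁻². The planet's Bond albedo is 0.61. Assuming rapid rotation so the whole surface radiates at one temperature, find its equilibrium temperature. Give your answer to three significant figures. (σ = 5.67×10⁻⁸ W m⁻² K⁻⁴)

T_eq ≈ 365 K

Energy balance: absorbed = emitted ⇒ πR²·S(1−A) = 4πR²·σT_eq⁴, so T_eq⁴ = S(1−A)/(4σ).
T_eq = [1.03×10⁴ × 0.39 / (4 × 5.67×10⁻⁸)]^(1/4) = (1.77×10¹⁰)^(1/4) = 365 K.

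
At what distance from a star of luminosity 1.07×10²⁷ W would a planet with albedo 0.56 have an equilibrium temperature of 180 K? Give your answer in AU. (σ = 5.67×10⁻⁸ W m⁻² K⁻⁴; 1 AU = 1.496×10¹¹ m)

From T_eq⁴ = L(1−A)/(16πσd²): d = √[L(1−A)/(16πσT_eq⁴)].
d = √[1.07×10²⁷ × 0.44 / (16π × 5.67×10⁻⁸ × (180)⁴)] = 3.97×10¹¹ m = 2.65 AU.

d ≈ 2.65 AU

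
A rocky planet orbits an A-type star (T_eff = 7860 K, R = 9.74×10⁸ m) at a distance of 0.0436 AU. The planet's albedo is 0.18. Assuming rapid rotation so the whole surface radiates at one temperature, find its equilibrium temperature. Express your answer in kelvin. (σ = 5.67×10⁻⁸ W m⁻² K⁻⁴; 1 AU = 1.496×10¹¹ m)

T_eq ≈ 2040 K

d = 0.0436 AU = 6.52×10⁹ m.
L = 4πR_⋆²σT_⋆⁴ = 4π(9.74×10⁸)² × 5.67×10⁻⁸ × (7860)⁴ = 2.58×10²⁷ W.
S = L/(4πd²) = 4.83×10⁶ W m⁻².
Energy balance: absorbed = emitted ⇒ πR²·S(1−A) = 4πR²·σT_eq⁴, so T_eq⁴ = S(1−A)/(4σ).
T_eq = [4.83×10⁶ × 0.82 / (4 × 5.67×10⁻⁸)]^(1/4) = (1.74×10¹³)^(1/4) = 2040 K.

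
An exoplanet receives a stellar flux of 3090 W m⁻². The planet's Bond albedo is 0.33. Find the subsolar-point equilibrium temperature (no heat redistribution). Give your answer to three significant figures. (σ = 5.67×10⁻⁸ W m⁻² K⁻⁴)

T_ss ≈ 437 K

At the subsolar point the surface absorbs S(1−A) and emits σT⁴ per unit area — no factor of 4, since only the local patch is in balance.
T = [3090 × 0.67 / 5.67×10⁻⁸]^(1/4) = (3.65×10¹⁰)^(1/4) = 437 K.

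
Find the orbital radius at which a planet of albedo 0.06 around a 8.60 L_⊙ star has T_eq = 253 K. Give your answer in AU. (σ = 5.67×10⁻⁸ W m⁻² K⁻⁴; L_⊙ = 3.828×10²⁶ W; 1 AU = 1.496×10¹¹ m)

L = 8.60 × 3.828×10²⁶ = 3.29×10²⁷ W.
From T_eq⁴ = L(1−A)/(16πσd²): d = √[L(1−A)/(16πσT_eq⁴)].
d = √[3.29×10²⁷ × 0.94 / (16π × 5.67×10⁻⁸ × (253)⁴)] = 5.15×10¹¹ m = 3.44 AU.

d ≈ 3.44 AU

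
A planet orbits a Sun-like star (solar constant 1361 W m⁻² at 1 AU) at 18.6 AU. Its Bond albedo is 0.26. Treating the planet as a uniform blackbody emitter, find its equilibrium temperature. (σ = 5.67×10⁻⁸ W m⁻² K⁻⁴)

Flux at 18.6 AU: S = 1361/18.6² = 3.93 W m⁻².
Energy balance: absorbed = emitted ⇒ πR²·S(1−A) = 4πR²·σT_eq⁴, so T_eq⁴ = S(1−A)/(4σ).
T_eq = [3.93 × 0.74 / (4 × 5.67×10⁻⁸)]^(1/4) = (1.28×10⁷)^(1/4) = 59.9 K.

T_eq ≈ 59.9 K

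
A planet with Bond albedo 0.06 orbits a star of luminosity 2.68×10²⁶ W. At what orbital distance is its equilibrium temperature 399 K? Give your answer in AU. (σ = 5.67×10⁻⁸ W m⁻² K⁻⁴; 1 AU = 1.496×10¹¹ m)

From T_eq⁴ = L(1−A)/(16πσd²): d = √[L(1−A)/(16πσT_eq⁴)].
d = √[2.68×10²⁶ × 0.94 / (16π × 5.67×10⁻⁸ × (399)⁴)] = 5.91×10¹⁰ m = 0.395 AU.

d ≈ 0.395 AU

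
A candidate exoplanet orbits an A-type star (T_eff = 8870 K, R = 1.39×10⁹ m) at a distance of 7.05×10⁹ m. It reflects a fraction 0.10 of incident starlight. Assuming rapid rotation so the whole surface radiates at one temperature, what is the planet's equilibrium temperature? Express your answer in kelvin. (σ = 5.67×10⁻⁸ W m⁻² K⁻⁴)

L = 4πR_⋆²σT_⋆⁴ = 4π(1.39×10⁹)² × 5.67×10⁻⁸ × (8870)⁴ = 8.52×10²⁷ W.
S = L/(4πd²) = 1.36×10⁷ W m⁻².
Energy balance: absorbed = emitted ⇒ πR²·S(1−A) = 4πR²·σT_eq⁴, so T_eq⁴ = S(1−A)/(4σ).
T_eq = [1.36×10⁷ × 0.90 / (4 × 5.67×10⁻⁸)]^(1/4) = (5.41×10¹³)^(1/4) = 2710 K.

T_eq ≈ 2710 K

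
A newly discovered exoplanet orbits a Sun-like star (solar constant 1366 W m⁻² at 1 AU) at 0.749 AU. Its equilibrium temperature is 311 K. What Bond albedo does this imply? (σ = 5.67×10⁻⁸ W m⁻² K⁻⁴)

A ≈ 0.13

Flux at 0.749 AU: S = 1366/0.749² = 2430 W m⁻².
From T_eq⁴ = S(1−A)/(4σ): 1−A = 4σT_eq⁴/S.
1−A = 4 × 5.67×10⁻⁸ × (311)⁴ / 2430 = 0.871.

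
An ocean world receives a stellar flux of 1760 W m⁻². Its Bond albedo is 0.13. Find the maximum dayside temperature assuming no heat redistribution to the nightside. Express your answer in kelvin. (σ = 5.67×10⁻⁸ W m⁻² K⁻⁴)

T_ss ≈ 405 K

With no redistribution each surface element balances locally: S(1−A) = σT⁴.
T = [1760 × 0.87 / 5.67×10⁻⁸]^(1/4) = (2.70×10¹⁰)^(1/4) = 405 K.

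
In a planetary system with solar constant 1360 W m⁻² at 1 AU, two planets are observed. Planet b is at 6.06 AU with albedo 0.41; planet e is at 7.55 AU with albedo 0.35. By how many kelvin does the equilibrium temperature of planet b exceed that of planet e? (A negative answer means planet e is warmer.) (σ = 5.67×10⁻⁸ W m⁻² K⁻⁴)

ΔT ≈ 8.1 K

T_eq = [S₀(1−A)/(4σd²)]^(1/4), so T ∝ (1−A)^(1/4) / √d.
T₁ = [1360×0.59/(4×5.67×10⁻⁸×6.06²)]^(1/4) = 99.07 K.
T₂ = [1360×0.65/(4×5.67×10⁻⁸×7.55²)]^(1/4) = 90.93 K.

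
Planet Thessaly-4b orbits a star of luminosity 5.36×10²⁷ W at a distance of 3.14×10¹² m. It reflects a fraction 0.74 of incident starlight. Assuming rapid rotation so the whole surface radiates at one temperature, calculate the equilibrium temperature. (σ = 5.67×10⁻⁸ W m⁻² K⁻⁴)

T_eq ≈ 83.9 K

Flux: S = L/(4πd²) = 5.36×10²⁷/(4π×(3.14×10¹²)²) = 43.3 W m⁻².
Energy balance: absorbed = emitted ⇒ πR²·S(1−A) = 4πR²·σT_eq⁴, so T_eq⁴ = S(1−A)/(4σ).
T_eq = [43.3 × 0.26 / (4 × 5.67×10⁻⁸)]^(1/4) = (4.96×10⁷)^(1/4) = 83.9 K.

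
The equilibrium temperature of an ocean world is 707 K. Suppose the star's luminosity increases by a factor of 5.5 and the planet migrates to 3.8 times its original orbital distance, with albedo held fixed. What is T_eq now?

T_eq ≈ 555 K

T_eq ∝ L^(1/4) · d^(−1/2).
T′ = 707 × 5.5^(1/4) / 3.8^(1/2) = 555 K.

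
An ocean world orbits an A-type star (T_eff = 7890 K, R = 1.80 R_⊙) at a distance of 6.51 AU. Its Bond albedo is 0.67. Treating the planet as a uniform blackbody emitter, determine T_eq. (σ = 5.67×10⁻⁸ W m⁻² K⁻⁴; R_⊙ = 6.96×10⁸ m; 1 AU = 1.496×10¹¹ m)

T_eq ≈ 152 K

R_⋆ = 1.80 × 6.96×10⁸ = 1.25×10⁹ m.
d = 6.51 AU = 9.74×10¹¹ m.
L = 4πR_⋆²σT_⋆⁴ = 4π(1.25×10⁹)² × 5.67×10⁻⁸ × (7890)⁴ = 4.33×10²⁷ W.
S = L/(4πd²) = 364 W m⁻².
Energy balance: absorbed = emitted ⇒ πR²·S(1−A) = 4πR²·σT_eq⁴, so T_eq⁴ = S(1−A)/(4σ).
T_eq = [364 × 0.33 / (4 × 5.67×10⁻⁸)]^(1/4) = (5.29×10⁸)^(1/4) = 152 K.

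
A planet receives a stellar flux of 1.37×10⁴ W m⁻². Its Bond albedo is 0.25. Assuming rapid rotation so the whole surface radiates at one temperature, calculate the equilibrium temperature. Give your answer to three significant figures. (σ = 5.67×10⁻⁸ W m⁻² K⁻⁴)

T_eq ≈ 461 K

Energy balance: absorbed = emitted ⇒ πR²·S(1−A) = 4πR²·σT_eq⁴, so T_eq⁴ = S(1−A)/(4σ).
T_eq = [1.37×10⁴ × 0.75 / (4 × 5.67×10⁻⁸)]^(1/4) = (4.53×10¹⁰)^(1/4) = 461 K.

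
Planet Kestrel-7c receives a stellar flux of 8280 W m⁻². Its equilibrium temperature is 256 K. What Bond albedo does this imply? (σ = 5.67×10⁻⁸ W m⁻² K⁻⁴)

From T_eq⁴ = S(1−A)/(4σ): 1−A = 4σT_eq⁴/S.
1−A = 4 × 5.67×10⁻⁸ × (256)⁴ / 8280 = 0.118.

A ≈ 0.88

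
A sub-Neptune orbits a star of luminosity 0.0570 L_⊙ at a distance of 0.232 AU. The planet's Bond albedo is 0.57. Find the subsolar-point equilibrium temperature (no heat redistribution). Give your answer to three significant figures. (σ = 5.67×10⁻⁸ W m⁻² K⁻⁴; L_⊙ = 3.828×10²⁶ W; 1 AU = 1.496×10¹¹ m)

T_ss ≈ 323 K

d = 0.232 AU = 3.47×10¹⁰ m.
L = 0.0570 × 3.828×10²⁶ = 2.18×10²⁵ W.
Flux: S = L/(4πd²) = 2.18×10²⁵/(4π×(3.47×10¹⁰)²) = 1440 W m⁻².
At the subsolar point the surface absorbs S(1−A) and emits σT⁴ per unit area — no factor of 4, since only the local patch is in balance.
T = [1440 × 0.43 / 5.67×10⁻⁸]^(1/4) = (1.09×10¹⁰)^(1/4) = 323 K.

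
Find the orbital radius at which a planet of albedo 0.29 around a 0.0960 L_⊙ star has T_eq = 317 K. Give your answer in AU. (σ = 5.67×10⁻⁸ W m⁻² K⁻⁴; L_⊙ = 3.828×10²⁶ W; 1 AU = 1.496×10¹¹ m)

L = 0.0960 × 3.828×10²⁶ = 3.67×10²⁵ W.
From T_eq⁴ = L(1−A)/(16πσd²): d = √[L(1−A)/(16πσT_eq⁴)].
d = √[3.67×10²⁵ × 0.71 / (16π × 5.67×10⁻⁸ × (317)⁴)] = 3.01×10¹⁰ m = 0.201 AU.

d ≈ 0.201 AU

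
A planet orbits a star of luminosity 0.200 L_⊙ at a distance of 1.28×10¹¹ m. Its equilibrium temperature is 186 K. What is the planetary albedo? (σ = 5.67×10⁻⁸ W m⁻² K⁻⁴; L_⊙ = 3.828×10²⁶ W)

L = 0.200 × 3.828×10²⁶ = 7.66×10²⁵ W.
Flux: S = L/(4πd²) = 7.66×10²⁵/(4π×(1.28×10¹¹)²) = 372 W m⁻².
From T_eq⁴ = S(1−A)/(4σ): 1−A = 4σT_eq⁴/S.
1−A = 4 × 5.67×10⁻⁸ × (186)⁴ / 372 = 0.730.

A ≈ 0.27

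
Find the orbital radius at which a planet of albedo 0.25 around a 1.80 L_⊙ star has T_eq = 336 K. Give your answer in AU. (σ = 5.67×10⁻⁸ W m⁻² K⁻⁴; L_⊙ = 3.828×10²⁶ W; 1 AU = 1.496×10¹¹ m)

d ≈ 0.797 AU

L = 1.80 × 3.828×10²⁶ = 6.89×10²⁶ W.
From T_eq⁴ = L(1−A)/(16πσd²): d = √[L(1−A)/(16πσT_eq⁴)].
d = √[6.89×10²⁶ × 0.75 / (16π × 5.67×10⁻⁸ × (336)⁴)] = 1.19×10¹¹ m = 0.797 AU.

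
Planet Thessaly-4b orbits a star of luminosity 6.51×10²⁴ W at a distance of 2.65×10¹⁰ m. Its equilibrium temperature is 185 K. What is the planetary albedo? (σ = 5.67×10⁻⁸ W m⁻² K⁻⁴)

A ≈ 0.64

Flux: S = L/(4πd²) = 6.51×10²⁴/(4π×(2.65×10¹⁰)²) = 738 W m⁻².
From T_eq⁴ = S(1−A)/(4σ): 1−A = 4σT_eq⁴/S.
1−A = 4 × 5.67×10⁻⁸ × (185)⁴ / 738 = 0.360.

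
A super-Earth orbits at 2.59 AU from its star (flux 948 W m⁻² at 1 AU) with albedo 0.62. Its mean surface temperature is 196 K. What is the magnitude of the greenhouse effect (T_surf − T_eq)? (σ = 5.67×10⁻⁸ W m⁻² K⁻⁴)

S = 948/2.59² = 141.3 W m⁻².
T_eq = [S(1−A)/(4σ)]^(1/4) = [141.3×0.38/(4×5.67×10⁻⁸)]^(1/4) = 124.0 K.
ΔT = T_surf − T_eq = 196 − 124.0.

ΔT ≈ 72.0 K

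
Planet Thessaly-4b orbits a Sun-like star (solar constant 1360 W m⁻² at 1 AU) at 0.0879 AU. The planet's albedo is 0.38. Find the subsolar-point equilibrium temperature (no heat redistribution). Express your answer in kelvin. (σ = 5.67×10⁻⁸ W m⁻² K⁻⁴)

T_ss ≈ 1180 K

Flux at 0.0879 AU: S = 1360/0.0879² = 1.76×10⁵ W m⁻².
At the subsolar point the surface absorbs S(1−A) and emits σT⁴ per unit area — no factor of 4, since only the local patch is in balance.
T = [1.76×10⁵ × 0.62 / 5.67×10⁻⁸]^(1/4) = (1.92×10¹²)^(1/4) = 1180 K.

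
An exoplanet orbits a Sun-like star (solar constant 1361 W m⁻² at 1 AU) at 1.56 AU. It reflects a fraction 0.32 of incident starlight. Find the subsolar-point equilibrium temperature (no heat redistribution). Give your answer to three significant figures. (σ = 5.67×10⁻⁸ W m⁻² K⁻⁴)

T_ss ≈ 286 K

Flux at 1.56 AU: S = 1361/1.56² = 559 W m⁻².
At the subsolar point the surface absorbs S(1−A) and emits σT⁴ per unit area — no factor of 4, since only the local patch is in balance.
T = [559 × 0.68 / 5.67×10⁻⁸]^(1/4) = (6.71×10⁹)^(1/4) = 286 K.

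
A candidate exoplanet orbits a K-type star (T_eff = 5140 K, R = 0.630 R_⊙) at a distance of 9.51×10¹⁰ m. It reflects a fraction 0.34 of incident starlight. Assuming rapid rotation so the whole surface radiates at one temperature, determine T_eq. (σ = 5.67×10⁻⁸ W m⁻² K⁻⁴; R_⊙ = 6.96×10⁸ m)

R_⋆ = 0.630 × 6.96×10⁸ = 4.38×10⁸ m.
L = 4πR_⋆²σT_⋆⁴ = 4π(4.38×10⁸)² × 5.67×10⁻⁸ × (5140)⁴ = 9.56×10²⁵ W.
S = L/(4πd²) = 841 W m⁻².
Energy balance: absorbed = emitted ⇒ πR²·S(1−A) = 4πR²·σT_eq⁴, so T_eq⁴ = S(1−A)/(4σ).
T_eq = [841 × 0.66 / (4 × 5.67×10⁻⁸)]^(1/4) = (2.45×10⁹)^(1/4) = 222 K.

T_eq ≈ 222 K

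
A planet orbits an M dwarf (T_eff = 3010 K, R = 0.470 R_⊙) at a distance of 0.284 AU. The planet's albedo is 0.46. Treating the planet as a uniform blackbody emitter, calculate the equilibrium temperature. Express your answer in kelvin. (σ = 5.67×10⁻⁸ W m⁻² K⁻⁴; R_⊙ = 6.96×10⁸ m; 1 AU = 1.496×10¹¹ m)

T_eq ≈ 160 K

R_⋆ = 0.470 × 6.96×10⁸ = 3.27×10⁸ m.
d = 0.284 AU = 4.25×10¹⁰ m.
L = 4πR_⋆²σT_⋆⁴ = 4π(3.27×10⁸)² × 5.67×10⁻⁸ × (3010)⁴ = 6.26×10²⁴ W.
S = L/(4πd²) = 276 W m⁻².
Energy balance: absorbed = emitted ⇒ πR²·S(1−A) = 4πR²·σT_eq⁴, so T_eq⁴ = S(1−A)/(4σ).
T_eq = [276 × 0.54 / (4 × 5.67×10⁻⁸)]^(1/4) = (6.57×10⁸)^(1/4) = 160 K.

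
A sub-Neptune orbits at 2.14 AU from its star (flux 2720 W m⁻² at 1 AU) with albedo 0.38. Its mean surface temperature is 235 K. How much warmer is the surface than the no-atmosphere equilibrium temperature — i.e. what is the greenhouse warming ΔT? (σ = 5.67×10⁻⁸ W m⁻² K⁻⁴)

S = 2720/2.14² = 593.9 W m⁻².
T_eq = [S(1−A)/(4σ)]^(1/4) = [593.9×0.62/(4×5.67×10⁻⁸)]^(1/4) = 200.7 K.
ΔT = T_surf − T_eq = 235 − 200.7.

ΔT ≈ 34.3 K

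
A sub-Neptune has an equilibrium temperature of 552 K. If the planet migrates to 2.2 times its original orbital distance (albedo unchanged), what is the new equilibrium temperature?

T_eq ∝ L^(1/4) · d^(−1/2).
T′ = 552 / 2.2^(1/2) = 372 K.

T_eq ≈ 372 K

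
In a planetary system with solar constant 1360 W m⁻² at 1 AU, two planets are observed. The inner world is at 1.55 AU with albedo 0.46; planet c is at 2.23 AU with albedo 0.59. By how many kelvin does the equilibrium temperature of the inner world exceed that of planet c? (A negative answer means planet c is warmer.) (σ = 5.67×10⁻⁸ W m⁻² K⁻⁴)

T_eq = [S₀(1−A)/(4σd²)]^(1/4), so T ∝ (1−A)^(1/4) / √d.
T₁ = [1360×0.54/(4×5.67×10⁻⁸×1.55²)]^(1/4) = 191.60 K.
T₂ = [1360×0.41/(4×5.67×10⁻⁸×2.23²)]^(1/4) = 149.11 K.

ΔT ≈ 42.5 K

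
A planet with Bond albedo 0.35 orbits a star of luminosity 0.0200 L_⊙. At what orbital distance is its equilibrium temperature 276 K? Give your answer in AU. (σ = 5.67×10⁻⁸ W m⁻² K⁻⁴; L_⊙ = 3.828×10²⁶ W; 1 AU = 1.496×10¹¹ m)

d ≈ 0.116 AU

L = 0.0200 × 3.828×10²⁶ = 7.66×10²⁴ W.
From T_eq⁴ = L(1−A)/(16πσd²): d = √[L(1−A)/(16πσT_eq⁴)].
d = √[7.66×10²⁴ × 0.65 / (16π × 5.67×10⁻⁸ × (276)⁴)] = 1.73×10¹⁰ m = 0.116 AU.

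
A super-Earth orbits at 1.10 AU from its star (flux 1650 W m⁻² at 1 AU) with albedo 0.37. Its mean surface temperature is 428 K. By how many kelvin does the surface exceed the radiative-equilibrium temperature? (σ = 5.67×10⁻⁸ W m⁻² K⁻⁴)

ΔT ≈ 179.9 K

S = 1650/1.10² = 1364 W m⁻².
T_eq = [S(1−A)/(4σ)]^(1/4) = [1364×0.63/(4×5.67×10⁻⁸)]^(1/4) = 248.1 K.
ΔT = T_surf − T_eq = 428 − 248.1.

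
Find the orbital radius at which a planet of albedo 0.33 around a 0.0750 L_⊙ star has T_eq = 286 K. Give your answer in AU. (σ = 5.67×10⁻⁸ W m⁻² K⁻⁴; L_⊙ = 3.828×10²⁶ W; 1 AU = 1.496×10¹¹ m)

L = 0.0750 × 3.828×10²⁶ = 2.87×10²⁵ W.
From T_eq⁴ = L(1−A)/(16πσd²): d = √[L(1−A)/(16πσT_eq⁴)].
d = √[2.87×10²⁵ × 0.67 / (16π × 5.67×10⁻⁸ × (286)⁴)] = 3.18×10¹⁰ m = 0.212 AU.

d ≈ 0.212 AU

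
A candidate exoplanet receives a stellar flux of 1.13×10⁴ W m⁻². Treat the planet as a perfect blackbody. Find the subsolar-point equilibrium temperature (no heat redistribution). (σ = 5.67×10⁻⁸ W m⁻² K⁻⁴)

T_ss ≈ 668 K

At the subsolar point the surface absorbs S(1−A) and emits σT⁴ per unit area — no factor of 4, since only the local patch is in balance.
T = [1.13×10⁴ × 1.00 / 5.67×10⁻⁸]^(1/4) = (1.99×10¹¹)^(1/4) = 668 K.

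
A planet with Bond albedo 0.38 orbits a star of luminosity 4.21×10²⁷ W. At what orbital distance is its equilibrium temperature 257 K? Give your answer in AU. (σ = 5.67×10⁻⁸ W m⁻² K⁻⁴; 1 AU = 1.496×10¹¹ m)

d ≈ 3.06 AU

From T_eq⁴ = L(1−A)/(16πσd²): d = √[L(1−A)/(16πσT_eq⁴)].
d = √[4.21×10²⁷ × 0.62 / (16π × 5.67×10⁻⁸ × (257)⁴)] = 4.58×10¹¹ m = 3.06 AU.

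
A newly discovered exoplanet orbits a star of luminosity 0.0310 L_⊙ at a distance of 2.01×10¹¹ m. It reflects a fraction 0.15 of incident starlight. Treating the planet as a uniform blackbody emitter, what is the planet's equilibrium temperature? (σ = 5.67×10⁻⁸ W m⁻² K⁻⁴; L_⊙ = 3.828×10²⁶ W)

T_eq ≈ 96.7 K

L = 0.0310 × 3.828×10²⁶ = 1.19×10²⁵ W.
Flux: S = L/(4πd²) = 1.19×10²⁵/(4π×(2.01×10¹¹)²) = 23.4 W m⁻².
Energy balance: absorbed = emitted ⇒ πR²·S(1−A) = 4πR²·σT_eq⁴, so T_eq⁴ = S(1−A)/(4σ).
T_eq = [23.4 × 0.85 / (4 × 5.67×10⁻⁸)]^(1/4) = (8.76×10⁷)^(1/4) = 96.7 K.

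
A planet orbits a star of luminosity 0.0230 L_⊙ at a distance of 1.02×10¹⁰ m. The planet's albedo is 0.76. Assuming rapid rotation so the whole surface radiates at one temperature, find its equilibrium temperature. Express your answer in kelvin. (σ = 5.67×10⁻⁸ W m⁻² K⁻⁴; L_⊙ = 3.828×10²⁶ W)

L = 0.0230 × 3.828×10²⁶ = 8.80×10²⁴ W.
Flux: S = L/(4πd²) = 8.80×10²⁴/(4π×(1.02×10¹⁰)²) = 6730 W m⁻².
Energy balance: absorbed = emitted ⇒ πR²·S(1−A) = 4πR²·σT_eq⁴, so T_eq⁴ = S(1−A)/(4σ).
T_eq = [6730 × 0.24 / (4 × 5.67×10⁻⁸)]^(1/4) = (7.13×10⁹)^(1/4) = 291 K.

T_eq ≈ 291 K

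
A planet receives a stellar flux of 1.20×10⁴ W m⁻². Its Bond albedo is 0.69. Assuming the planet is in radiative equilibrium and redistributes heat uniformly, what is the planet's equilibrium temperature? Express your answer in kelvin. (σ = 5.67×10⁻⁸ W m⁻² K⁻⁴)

T_eq ≈ 358 K

Energy balance: absorbed = emitted ⇒ πR²·S(1−A) = 4πR²·σT_eq⁴, so T_eq⁴ = S(1−A)/(4σ).
T_eq = [1.20×10⁴ × 0.31 / (4 × 5.67×10⁻⁸)]^(1/4) = (1.64×10¹⁰)^(1/4) = 358 K.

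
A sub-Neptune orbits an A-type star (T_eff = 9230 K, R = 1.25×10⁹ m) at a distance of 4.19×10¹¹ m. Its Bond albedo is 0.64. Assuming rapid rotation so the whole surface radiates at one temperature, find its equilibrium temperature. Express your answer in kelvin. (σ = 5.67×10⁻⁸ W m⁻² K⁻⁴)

T_eq ≈ 276 K

L = 4πR_⋆²σT_⋆⁴ = 4π(1.25×10⁹)² × 5.67×10⁻⁸ × (9230)⁴ = 8.08×10²⁷ W.
S = L/(4πd²) = 3660 W m⁻².
Energy balance: absorbed = emitted ⇒ πR²·S(1−A) = 4πR²·σT_eq⁴, so T_eq⁴ = S(1−A)/(4σ).
T_eq = [3660 × 0.36 / (4 × 5.67×10⁻⁸)]^(1/4) = (5.81×10⁹)^(1/4) = 276 K.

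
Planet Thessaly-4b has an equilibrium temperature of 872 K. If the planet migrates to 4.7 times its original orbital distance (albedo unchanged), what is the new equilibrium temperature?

T_eq ∝ L^(1/4) · d^(−1/2).
T′ = 872 / 4.7^(1/2) = 402 K.

T_eq ≈ 402 K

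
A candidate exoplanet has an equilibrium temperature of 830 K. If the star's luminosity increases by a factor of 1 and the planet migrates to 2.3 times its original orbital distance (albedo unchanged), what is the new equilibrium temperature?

T_eq ∝ L^(1/4) · d^(−1/2).
T′ = 830 × 1^(1/4) / 2.3^(1/2) = 547 K.

T_eq ≈ 547 K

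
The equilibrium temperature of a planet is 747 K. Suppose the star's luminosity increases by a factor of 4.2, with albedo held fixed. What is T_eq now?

T_eq ≈ 1070 K

T_eq ∝ L^(1/4) · d^(−1/2).
T′ = 747 × 4.2^(1/4) = 1070 K.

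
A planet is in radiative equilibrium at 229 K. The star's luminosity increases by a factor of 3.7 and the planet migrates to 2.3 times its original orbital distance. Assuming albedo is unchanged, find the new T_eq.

T_eq ≈ 209 K

T_eq ∝ L^(1/4) · d^(−1/2).
T′ = 229 × 3.7^(1/4) / 2.3^(1/2) = 209 K.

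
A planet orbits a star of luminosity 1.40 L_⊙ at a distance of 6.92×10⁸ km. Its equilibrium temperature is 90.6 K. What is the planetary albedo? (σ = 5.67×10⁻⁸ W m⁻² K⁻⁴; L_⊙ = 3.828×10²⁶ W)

d = 6.92×10⁸ km = 6.92×10¹¹ m.
L = 1.40 × 3.828×10²⁶ = 5.36×10²⁶ W.
Flux: S = L/(4πd²) = 5.36×10²⁶/(4π×(6.92×10¹¹)²) = 89.1 W m⁻².
From T_eq⁴ = S(1−A)/(4σ): 1−A = 4σT_eq⁴/S.
1−A = 4 × 5.67×10⁻⁸ × (90.6)⁴ / 89.1 = 0.172.

A ≈ 0.83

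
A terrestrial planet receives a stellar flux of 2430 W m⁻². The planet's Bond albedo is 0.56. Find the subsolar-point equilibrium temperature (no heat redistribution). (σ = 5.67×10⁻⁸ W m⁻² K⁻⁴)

T_ss ≈ 371 K

At the subsolar point the surface absorbs S(1−A) and emits σT⁴ per unit area — no factor of 4, since only the local patch is in balance.
T = [2430 × 0.44 / 5.67×10⁻⁸]^(1/4) = (1.89×10¹⁰)^(1/4) = 371 K.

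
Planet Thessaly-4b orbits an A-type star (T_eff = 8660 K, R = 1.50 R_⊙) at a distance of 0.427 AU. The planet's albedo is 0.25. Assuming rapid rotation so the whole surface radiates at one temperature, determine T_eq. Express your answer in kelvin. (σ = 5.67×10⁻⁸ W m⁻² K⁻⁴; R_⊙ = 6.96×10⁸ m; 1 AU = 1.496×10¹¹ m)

T_eq ≈ 729 K

R_⋆ = 1.50 × 6.96×10⁸ = 1.04×10⁹ m.
d = 0.427 AU = 6.39×10¹⁰ m.
L = 4πR_⋆²σT_⋆⁴ = 4π(1.04×10⁹)² × 5.67×10⁻⁸ × (8660)⁴ = 4.37×10²⁷ W.
S = L/(4πd²) = 8.52×10⁴ W m⁻².
Energy balance: absorbed = emitted ⇒ πR²·S(1−A) = 4πR²·σT_eq⁴, so T_eq⁴ = S(1−A)/(4σ).
T_eq = [8.52×10⁴ × 0.75 / (4 × 5.67×10⁻⁸)]^(1/4) = (2.82×10¹¹)^(1/4) = 729 K.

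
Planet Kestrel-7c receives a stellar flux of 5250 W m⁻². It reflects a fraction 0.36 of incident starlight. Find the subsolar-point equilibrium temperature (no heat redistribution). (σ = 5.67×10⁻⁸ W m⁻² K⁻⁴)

At the subsolar point the surface absorbs S(1−A) and emits σT⁴ per unit area — no factor of 4, since only the local patch is in balance.
T = [5250 × 0.64 / 5.67×10⁻⁸]^(1/4) = (5.93×10¹⁰)^(1/4) = 493 K.

T_ss ≈ 493 K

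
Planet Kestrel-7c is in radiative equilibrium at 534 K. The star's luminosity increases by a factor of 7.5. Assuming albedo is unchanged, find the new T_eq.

T_eq ≈ 884 K

T_eq ∝ L^(1/4) · d^(−1/2).
T′ = 534 × 7.5^(1/4) = 884 K.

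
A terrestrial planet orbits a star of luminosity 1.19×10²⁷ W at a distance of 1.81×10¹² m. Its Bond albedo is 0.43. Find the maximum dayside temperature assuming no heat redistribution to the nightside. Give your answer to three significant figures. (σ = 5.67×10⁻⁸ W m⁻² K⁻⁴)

T_ss ≈ 131 K

Flux: S = L/(4πd²) = 1.19×10²⁷/(4π×(1.81×10¹²)²) = 28.9 W m⁻².
With no redistribution each surface element balances locally: S(1−A) = σT⁴.
T = [28.9 × 0.57 / 5.67×10⁻⁸]^(1/4) = (2.91×10⁸)^(1/4) = 131 K.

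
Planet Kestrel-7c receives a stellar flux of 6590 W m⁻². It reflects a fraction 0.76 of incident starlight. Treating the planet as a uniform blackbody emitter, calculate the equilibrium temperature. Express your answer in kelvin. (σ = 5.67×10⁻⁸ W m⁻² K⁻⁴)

Energy balance: absorbed = emitted ⇒ πR²·S(1−A) = 4πR²·σT_eq⁴, so T_eq⁴ = S(1−A)/(4σ).
T_eq = [6590 × 0.24 / (4 × 5.67×10⁻⁸)]^(1/4) = (6.97×10⁹)^(1/4) = 289 K.

T_eq ≈ 289 K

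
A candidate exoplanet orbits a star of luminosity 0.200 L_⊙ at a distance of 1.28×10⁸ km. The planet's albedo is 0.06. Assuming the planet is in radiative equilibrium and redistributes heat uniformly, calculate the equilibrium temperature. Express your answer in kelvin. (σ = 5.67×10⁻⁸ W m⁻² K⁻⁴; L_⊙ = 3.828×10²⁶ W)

T_eq ≈ 198 K

d = 1.28×10⁸ km = 1.28×10¹¹ m.
L = 0.200 × 3.828×10²⁶ = 7.66×10²⁵ W.
Flux: S = L/(4πd²) = 7.66×10²⁵/(4π×(1.28×10¹¹)²) = 372 W m⁻².
Energy balance: absorbed = emitted ⇒ πR²·S(1−A) = 4πR²·σT_eq⁴, so T_eq⁴ = S(1−A)/(4σ).
T_eq = [372 × 0.94 / (4 × 5.67×10⁻⁸)]^(1/4) = (1.54×10⁹)^(1/4) = 198 K.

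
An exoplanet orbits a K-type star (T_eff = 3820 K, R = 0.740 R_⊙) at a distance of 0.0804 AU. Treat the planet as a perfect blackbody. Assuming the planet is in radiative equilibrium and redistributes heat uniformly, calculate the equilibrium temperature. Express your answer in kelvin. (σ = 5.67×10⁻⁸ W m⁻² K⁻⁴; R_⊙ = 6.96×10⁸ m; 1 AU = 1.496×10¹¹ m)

T_eq ≈ 559 K

R_⋆ = 0.740 × 6.96×10⁸ = 5.15×10⁸ m.
d = 0.0804 AU = 1.20×10¹⁰ m.
L = 4πR_⋆²σT_⋆⁴ = 4π(5.15×10⁸)² × 5.67×10⁻⁸ × (3820)⁴ = 4.02×10²⁵ W.
S = L/(4πd²) = 2.21×10⁴ W m⁻².
Energy balance: absorbed = emitted ⇒ πR²·S(1−A) = 4πR²·σT_eq⁴, so T_eq⁴ = S(1−A)/(4σ).
T_eq = [2.21×10⁴ × 1.00 / (4 × 5.67×10⁻⁸)]^(1/4) = (9.76×10¹⁰)^(1/4) = 559 K.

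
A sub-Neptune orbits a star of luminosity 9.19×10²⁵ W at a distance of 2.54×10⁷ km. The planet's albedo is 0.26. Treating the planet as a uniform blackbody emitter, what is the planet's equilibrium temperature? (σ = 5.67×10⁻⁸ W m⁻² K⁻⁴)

T_eq ≈ 439 K

d = 2.54×10⁷ km = 2.54×10¹⁰ m.
Flux: S = L/(4πd²) = 9.19×10²⁵/(4π×(2.54×10¹⁰)²) = 1.13×10⁴ W m⁻².
Energy balance: absorbed = emitted ⇒ πR²·S(1−A) = 4πR²·σT_eq⁴, so T_eq⁴ = S(1−A)/(4σ).
T_eq = [1.13×10⁴ × 0.74 / (4 × 5.67×10⁻⁸)]^(1/4) = (3.70×10¹⁰)^(1/4) = 439 K.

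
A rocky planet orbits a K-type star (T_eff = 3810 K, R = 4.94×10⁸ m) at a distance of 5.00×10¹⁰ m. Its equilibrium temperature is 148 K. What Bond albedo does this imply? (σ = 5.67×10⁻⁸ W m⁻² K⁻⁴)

L = 4πR_⋆²σT_⋆⁴ = 4π(4.94×10⁸)² × 5.67×10⁻⁸ × (3810)⁴ = 3.66×10²⁵ W.
S = L/(4πd²) = 1170 W m⁻².
From T_eq⁴ = S(1−A)/(4σ): 1−A = 4σT_eq⁴/S.
1−A = 4 × 5.67×10⁻⁸ × (148)⁴ / 1170 = 0.093.

A ≈ 0.91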